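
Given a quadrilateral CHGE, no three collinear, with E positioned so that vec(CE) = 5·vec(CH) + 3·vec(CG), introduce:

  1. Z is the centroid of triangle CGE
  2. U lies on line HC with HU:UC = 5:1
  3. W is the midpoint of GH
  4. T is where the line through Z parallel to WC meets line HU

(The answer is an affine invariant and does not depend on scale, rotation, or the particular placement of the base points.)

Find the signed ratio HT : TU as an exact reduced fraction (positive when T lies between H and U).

Assign C = (0, 0), H = (1, 0), G = (0, 1), E = (5, 3) — the answer is frame-independent, so this choice is without loss of generality.
1. Z is the centroid of triangle CGE ⇒ Z = (5/3, 4/3)
2. U lies on line HC with HU:UC = 5:1 ⇒ U = (1/6, 0)
3. W is the midpoint of GH ⇒ W = (1/2, 1/2)
4. T is where the line through Z parallel to WC meets line HU ⇒ T = (1/3, 0)
T = H + t·(U−H) with t = 4/5, so HT:TU = t:(1−t) = 4/5:1/5

HT:TU = 4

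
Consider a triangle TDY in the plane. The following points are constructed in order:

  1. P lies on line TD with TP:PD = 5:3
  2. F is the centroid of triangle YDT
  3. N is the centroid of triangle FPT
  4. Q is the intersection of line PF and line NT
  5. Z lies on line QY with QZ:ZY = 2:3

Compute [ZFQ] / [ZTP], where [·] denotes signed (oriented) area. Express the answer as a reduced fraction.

Work in coordinates with T = (0, 0), D = (1, 0), Y = (0, 1).
1. P lies on line TD with TP:PD = 5:3 ⇒ P = (5/8, 0)
2. F is the centroid of triangle YDT ⇒ F = (1/3, 1/3)
3. N is the centroid of triangle FPT ⇒ N = (23/72, 1/9)
4. Q is the intersection of line PF and line NT ⇒ Q = (23/48, 1/6)
5. Z lies on line QY with QZ:ZY = 2:3 ⇒ Z = (23/80, 1/2)
2·[ZFQ] = 1/60, 2·[ZTP] = 5/16
[ZFQ]:[ZTP] = 1/60:5/16 = 4/75

[ZFQ]:[ZTP] = 4/75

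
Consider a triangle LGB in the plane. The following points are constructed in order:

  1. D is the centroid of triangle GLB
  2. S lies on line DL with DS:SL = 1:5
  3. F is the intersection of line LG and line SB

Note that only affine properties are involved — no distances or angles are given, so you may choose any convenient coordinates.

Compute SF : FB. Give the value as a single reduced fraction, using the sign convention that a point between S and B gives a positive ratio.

SF:FB = -5/18

Work in coordinates with L = (0, 0), G = (1, 0), B = (0, 1).
1. D is the centroid of triangle GLB ⇒ D = (1/3, 1/3)
2. S lies on line DL with DS:SL = 1:5 ⇒ S = (5/18, 5/18)
3. F is the intersection of line LG and line SB ⇒ F = (5/13, 0)
F = S + t·(B−S) with t = -5/13, so SF:FB = t:(1−t) = -5/13:18/13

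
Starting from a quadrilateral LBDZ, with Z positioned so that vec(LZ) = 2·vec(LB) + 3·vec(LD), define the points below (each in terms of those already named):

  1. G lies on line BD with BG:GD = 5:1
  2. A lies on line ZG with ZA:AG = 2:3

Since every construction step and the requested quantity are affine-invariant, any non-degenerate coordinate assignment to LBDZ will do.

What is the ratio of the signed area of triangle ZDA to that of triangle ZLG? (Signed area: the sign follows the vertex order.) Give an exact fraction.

Choose coordinates L = (0, 0), B = (1, 0), D = (0, 1), Z = (2, 3).
1. G lies on line BD with BG:GD = 5:1 ⇒ G = (1/6, 5/6)
2. A lies on line ZG with ZA:AG = 2:3 ⇒ A = (19/15, 32/15)
2·[ZDA] = 4/15, 2·[ZLG] = -7/6
[ZDA]:[ZLG] = 4/15:-7/6 = -8/35

[ZDA]:[ZLG] = -8/35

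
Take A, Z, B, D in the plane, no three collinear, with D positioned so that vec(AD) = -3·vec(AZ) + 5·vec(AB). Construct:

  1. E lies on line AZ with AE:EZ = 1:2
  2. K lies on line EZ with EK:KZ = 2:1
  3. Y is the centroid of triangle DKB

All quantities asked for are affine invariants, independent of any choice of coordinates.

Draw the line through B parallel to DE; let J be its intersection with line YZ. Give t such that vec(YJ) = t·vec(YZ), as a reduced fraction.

Choose coordinates A = (0, 0), Z = (1, 0), B = (0, 1), D = (-3, 5).
1. E lies on line AZ with AE:EZ = 1:2 ⇒ E = (1/3, 0)
2. K lies on line EZ with EK:KZ = 2:1 ⇒ K = (7/9, 0)
3. Y is the centroid of triangle DKB ⇒ Y = (-20/27, 2)
through B parallel to DE: direction (10/3, -5); meets YZ at J = (-14/33, 18/11)
J = Y + t·(Z−Y) with t = 2/11

t = 2/11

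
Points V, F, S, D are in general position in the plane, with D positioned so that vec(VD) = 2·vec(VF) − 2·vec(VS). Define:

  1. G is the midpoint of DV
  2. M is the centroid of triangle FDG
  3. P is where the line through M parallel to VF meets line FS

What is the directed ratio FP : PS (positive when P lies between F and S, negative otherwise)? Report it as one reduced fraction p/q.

FP:PS = -1/2

Work in coordinates with V = (0, 0), F = (1, 0), S = (0, 1), D = (2, -2).
1. G is the midpoint of DV ⇒ G = (1, -1)
2. M is the centroid of triangle FDG ⇒ M = (4/3, -1)
3. P is where the line through M parallel to VF meets line FS ⇒ P = (2, -1)
P = F + t·(S−F) with t = -1, so FP:PS = t:(1−t) = -1:2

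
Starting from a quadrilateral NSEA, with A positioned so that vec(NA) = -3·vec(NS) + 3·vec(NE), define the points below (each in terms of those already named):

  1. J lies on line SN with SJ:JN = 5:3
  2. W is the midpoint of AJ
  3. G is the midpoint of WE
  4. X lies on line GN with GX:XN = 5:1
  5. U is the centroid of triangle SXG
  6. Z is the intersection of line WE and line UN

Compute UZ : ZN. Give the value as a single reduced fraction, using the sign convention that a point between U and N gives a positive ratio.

Assign N = (0, 0), S = (1, 0), E = (0, 1), A = (-3, 3) — the answer is frame-independent, so this choice is without loss of generality.
1. J lies on line SN with SJ:JN = 5:3 ⇒ J = (3/8, 0)
2. W is the midpoint of AJ ⇒ W = (-21/16, 3/2)
3. G is the midpoint of WE ⇒ G = (-21/32, 5/4)
4. X lies on line GN with GX:XN = 5:1 ⇒ X = (-7/64, 5/24)
5. U is the centroid of triangle SXG ⇒ U = (5/64, 35/72)
6. Z is the intersection of line WE and line UN ⇒ Z = (63/416, 49/52)
Z = U + t·(N−U) with t = -61/65, so UZ:ZN = t:(1−t) = -61/65:126/65

UZ:ZN = -61/126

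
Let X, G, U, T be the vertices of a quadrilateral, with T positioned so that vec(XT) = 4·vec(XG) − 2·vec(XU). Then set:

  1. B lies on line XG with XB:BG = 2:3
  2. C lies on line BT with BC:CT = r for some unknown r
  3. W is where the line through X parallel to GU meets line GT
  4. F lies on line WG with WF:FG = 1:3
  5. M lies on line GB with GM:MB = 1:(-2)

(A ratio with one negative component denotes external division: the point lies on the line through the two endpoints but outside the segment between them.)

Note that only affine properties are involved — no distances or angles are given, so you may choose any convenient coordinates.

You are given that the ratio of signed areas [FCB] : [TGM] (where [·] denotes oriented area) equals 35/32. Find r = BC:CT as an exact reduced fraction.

r = 5/3

Assign X = (0, 0), G = (1, 0), U = (0, 1), T = (4, -2) — the answer is frame-independent, so this choice is without loss of generality.
1. B lies on line XG with XB:BG = 2:3 ⇒ B = (2/5, 0)
2. With BC:CT = r, write λ = r/(r+1) so C = B + λ·(T−B); C is affine-linear in λ
3. W is where the line through X parallel to GU meets line GT ⇒ W = (-2, 2)
4. F lies on line WG with WF:FG = 1:3 ⇒ F = (-5/4, 3/2)
5. M lies on line GB with GM:MB = 1:(-2) ⇒ M = (8/5, 0)
Every point depending on C is an affine combination of C and λ-independent points, so each such coordinate is linear in λ; the λ² term in each signed area is a multiple of (T−B)×(T−B) = 0, so 2·[FCB] and 2·[TGM] are each linear in λ. Evaluating at λ=0 and λ=1:
  2·[FCB] = -21/10·λ,   2·[TGM] = -6/5
So [FCB]:[TGM] = (-21/10·λ) / (-6/5). Setting this equal to 35/32:
  -21/10·λ = 35/32·(-6/5)  ⇒  λ = 5/8
Then r = λ/(1−λ) = (5/8)/(3/8) = 5/3. Check: with r = 5/3, C = (53/20, -5/4) and [FCB]:[TGM] = 35/32 as required.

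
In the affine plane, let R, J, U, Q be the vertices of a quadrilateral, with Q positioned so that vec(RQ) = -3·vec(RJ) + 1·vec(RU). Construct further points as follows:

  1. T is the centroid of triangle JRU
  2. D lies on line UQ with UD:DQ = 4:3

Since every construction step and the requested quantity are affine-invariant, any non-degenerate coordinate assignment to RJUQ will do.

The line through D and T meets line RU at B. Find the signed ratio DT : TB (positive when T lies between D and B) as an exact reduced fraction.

DT:TB = -43/7

Choose coordinates R = (0, 0), J = (1, 0), U = (0, 1), Q = (-3, 1).
1. T is the centroid of triangle JRU ⇒ T = (1/3, 1/3)
2. D lies on line UQ with UD:DQ = 4:3 ⇒ D = (-12/7, 1)
line DT meets RU at B = (0, 19/43)
T = D + t·(B−D) with t = 43/36, so DT:TB = 43/36:-7/36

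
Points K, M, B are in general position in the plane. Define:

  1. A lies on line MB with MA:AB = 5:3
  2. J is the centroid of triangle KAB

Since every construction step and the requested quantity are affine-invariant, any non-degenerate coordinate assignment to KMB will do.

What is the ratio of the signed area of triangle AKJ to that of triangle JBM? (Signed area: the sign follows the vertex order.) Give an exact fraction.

Work in coordinates with K = (0, 0), M = (1, 0), B = (0, 1).
1. A lies on line MB with MA:AB = 5:3 ⇒ A = (3/8, 5/8)
2. J is the centroid of triangle KAB ⇒ J = (1/8, 13/24)
2·[AKJ] = -1/8, 2·[JBM] = -1/3
[AKJ]:[JBM] = -1/8:-1/3 = 3/8

[AKJ]:[JBM] = 3/8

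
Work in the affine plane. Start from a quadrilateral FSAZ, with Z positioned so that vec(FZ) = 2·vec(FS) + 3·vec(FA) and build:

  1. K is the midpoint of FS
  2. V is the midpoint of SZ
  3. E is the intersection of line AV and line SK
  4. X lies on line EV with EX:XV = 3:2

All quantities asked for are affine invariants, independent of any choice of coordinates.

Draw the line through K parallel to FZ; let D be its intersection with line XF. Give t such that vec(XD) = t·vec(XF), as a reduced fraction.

t = 14/9

Set F = (0, 0), S = (1, 0), A = (0, 1), Z = (2, 3); any affine frame gives the same invariant.
1. K is the midpoint of FS ⇒ K = (1/2, 0)
2. V is the midpoint of SZ ⇒ V = (3/2, 3/2)
3. E is the intersection of line AV and line SK ⇒ E = (-3, 0)
4. X lies on line EV with EX:XV = 3:2 ⇒ X = (-3/10, 9/10)
through K parallel to FZ: direction (2, 3); meets XF at D = (1/6, -1/2)
D = X + t·(F−X) with t = 14/9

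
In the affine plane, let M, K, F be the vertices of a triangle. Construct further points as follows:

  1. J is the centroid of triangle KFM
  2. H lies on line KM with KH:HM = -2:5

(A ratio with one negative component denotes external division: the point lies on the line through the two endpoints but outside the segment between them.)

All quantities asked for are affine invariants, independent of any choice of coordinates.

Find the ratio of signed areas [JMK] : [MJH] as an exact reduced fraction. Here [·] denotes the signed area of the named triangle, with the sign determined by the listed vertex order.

Choose coordinates M = (0, 0), K = (1, 0), F = (0, 1).
1. J is the centroid of triangle KFM ⇒ J = (1/3, 1/3)
2. H lies on line KM with KH:HM = -2:5 ⇒ H = (5/3, 0)
2·[JMK] = 1/3, 2·[MJH] = -5/9
[JMK]:[MJH] = 1/3:-5/9 = -3/5

[JMK]:[MJH] = -3/5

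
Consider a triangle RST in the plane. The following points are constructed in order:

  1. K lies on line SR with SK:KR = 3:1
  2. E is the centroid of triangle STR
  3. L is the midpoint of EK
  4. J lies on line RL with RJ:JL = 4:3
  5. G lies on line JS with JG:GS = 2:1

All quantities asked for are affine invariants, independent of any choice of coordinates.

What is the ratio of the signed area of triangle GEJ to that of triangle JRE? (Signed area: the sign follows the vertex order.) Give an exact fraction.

[GEJ]:[JRE] = -6

Choose coordinates R = (0, 0), S = (1, 0), T = (0, 1).
1. K lies on line SR with SK:KR = 3:1 ⇒ K = (1/4, 0)
2. E is the centroid of triangle STR ⇒ E = (1/3, 1/3)
3. L is the midpoint of EK ⇒ L = (7/24, 1/6)
4. J lies on line RL with RJ:JL = 4:3 ⇒ J = (1/6, 2/21)
5. G lies on line JS with JG:GS = 2:1 ⇒ G = (13/18, 2/63)
2·[GEJ] = 1/7, 2·[JRE] = -1/42
[GEJ]:[JRE] = 1/7:-1/42 = -6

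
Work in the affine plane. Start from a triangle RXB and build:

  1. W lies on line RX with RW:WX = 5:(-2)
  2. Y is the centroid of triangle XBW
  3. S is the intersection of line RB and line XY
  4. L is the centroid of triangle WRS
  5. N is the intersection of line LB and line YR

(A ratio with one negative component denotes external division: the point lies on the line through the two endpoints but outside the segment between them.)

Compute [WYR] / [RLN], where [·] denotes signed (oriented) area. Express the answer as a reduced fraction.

[WYR]:[RLN] = -5/19

Work in coordinates with R = (0, 0), X = (1, 0), B = (0, 1).
1. W lies on line RX with RW:WX = 5:(-2) ⇒ W = (5/3, 0)
2. Y is the centroid of triangle XBW ⇒ Y = (8/9, 1/3)
3. S is the intersection of line RB and line XY ⇒ S = (0, 3)
4. L is the centroid of triangle WRS ⇒ L = (5/9, 1)
5. N is the intersection of line LB and line YR ⇒ N = (8/3, 1)
2·[WYR] = 5/9, 2·[RLN] = -19/9
[WYR]:[RLN] = 5/9:-19/9 = -5/19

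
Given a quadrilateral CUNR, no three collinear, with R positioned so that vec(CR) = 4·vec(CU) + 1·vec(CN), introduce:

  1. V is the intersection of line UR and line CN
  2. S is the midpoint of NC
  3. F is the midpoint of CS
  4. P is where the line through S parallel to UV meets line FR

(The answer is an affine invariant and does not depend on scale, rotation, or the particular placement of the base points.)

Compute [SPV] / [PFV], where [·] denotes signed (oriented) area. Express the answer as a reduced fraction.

[SPV]:[PFV] = -10/7

Assign C = (0, 0), U = (1, 0), N = (0, 1), R = (4, 1) — the answer is frame-independent, so this choice is without loss of generality.
1. V is the intersection of line UR and line CN ⇒ V = (0, -1/3)
2. S is the midpoint of NC ⇒ S = (0, 1/2)
3. F is the midpoint of CS ⇒ F = (0, 1/4)
4. P is where the line through S parallel to UV meets line FR ⇒ P = (-12/7, -1/14)
2·[SPV] = 10/7, 2·[PFV] = -1
[SPV]:[PFV] = 10/7:-1 = -10/7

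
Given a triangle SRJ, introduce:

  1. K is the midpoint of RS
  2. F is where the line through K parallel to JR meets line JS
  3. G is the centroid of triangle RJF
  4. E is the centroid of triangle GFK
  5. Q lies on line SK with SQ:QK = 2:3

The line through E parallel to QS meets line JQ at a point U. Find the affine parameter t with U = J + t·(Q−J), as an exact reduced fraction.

t = 2/3

Assign S = (0, 0), R = (1, 0), J = (0, 1) — the answer is frame-independent, so this choice is without loss of generality.
1. K is the midpoint of RS ⇒ K = (1/2, 0)
2. F is where the line through K parallel to JR meets line JS ⇒ F = (0, 1/2)
3. G is the centroid of triangle RJF ⇒ G = (1/3, 1/2)
4. E is the centroid of triangle GFK ⇒ E = (5/18, 1/3)
5. Q lies on line SK with SQ:QK = 2:3 ⇒ Q = (1/5, 0)
through E parallel to QS: direction (-1/5, 0); meets JQ at U = (2/15, 1/3)
U = J + t·(Q−J) with t = 2/3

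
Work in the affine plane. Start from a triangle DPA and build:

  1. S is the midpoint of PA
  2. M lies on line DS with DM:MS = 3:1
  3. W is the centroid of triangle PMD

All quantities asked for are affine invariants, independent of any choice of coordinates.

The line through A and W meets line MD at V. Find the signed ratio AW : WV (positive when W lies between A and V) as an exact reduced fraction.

AW:WV = -4

Assign D = (0, 0), P = (1, 0), A = (0, 1) — the answer is frame-independent, so this choice is without loss of generality.
1. S is the midpoint of PA ⇒ S = (1/2, 1/2)
2. M lies on line DS with DM:MS = 3:1 ⇒ M = (3/8, 3/8)
3. W is the centroid of triangle PMD ⇒ W = (11/24, 1/8)
line AW meets MD at V = (11/32, 11/32)
W = A + t·(V−A) with t = 4/3, so AW:WV = 4/3:-1/3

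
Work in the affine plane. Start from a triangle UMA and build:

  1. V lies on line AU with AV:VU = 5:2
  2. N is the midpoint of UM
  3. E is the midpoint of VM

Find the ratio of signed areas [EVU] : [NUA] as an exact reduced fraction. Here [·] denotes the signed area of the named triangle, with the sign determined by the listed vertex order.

Work in coordinates with U = (0, 0), M = (1, 0), A = (0, 1).
1. V lies on line AU with AV:VU = 5:2 ⇒ V = (0, 2/7)
2. N is the midpoint of UM ⇒ N = (1/2, 0)
3. E is the midpoint of VM ⇒ E = (1/2, 1/7)
2·[EVU] = 1/7, 2·[NUA] = -1/2
[EVU]:[NUA] = 1/7:-1/2 = -2/7

[EVU]:[NUA] = -2/7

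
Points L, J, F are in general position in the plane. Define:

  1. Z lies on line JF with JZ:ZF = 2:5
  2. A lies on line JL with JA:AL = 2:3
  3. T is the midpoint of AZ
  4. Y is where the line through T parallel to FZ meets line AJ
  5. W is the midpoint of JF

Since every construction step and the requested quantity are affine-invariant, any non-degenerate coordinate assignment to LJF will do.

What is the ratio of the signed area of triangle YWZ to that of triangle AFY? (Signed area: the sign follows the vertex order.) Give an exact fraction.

[YWZ]:[AFY] = 3/14

Assign L = (0, 0), J = (1, 0), F = (0, 1) — the answer is frame-independent, so this choice is without loss of generality.
1. Z lies on line JF with JZ:ZF = 2:5 ⇒ Z = (5/7, 2/7)
2. A lies on line JL with JA:AL = 2:3 ⇒ A = (3/5, 0)
3. T is the midpoint of AZ ⇒ T = (23/35, 1/7)
4. Y is where the line through T parallel to FZ meets line AJ ⇒ Y = (4/5, 0)
5. W is the midpoint of JF ⇒ W = (1/2, 1/2)
2·[YWZ] = -3/70, 2·[AFY] = -1/5
[YWZ]:[AFY] = -3/70:-1/5 = 3/14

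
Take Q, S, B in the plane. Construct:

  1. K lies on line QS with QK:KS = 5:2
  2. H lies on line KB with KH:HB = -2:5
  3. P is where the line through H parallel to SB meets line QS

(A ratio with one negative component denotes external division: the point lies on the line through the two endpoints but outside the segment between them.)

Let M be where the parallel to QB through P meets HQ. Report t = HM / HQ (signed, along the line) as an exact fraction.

Set Q = (0, 0), S = (1, 0), B = (0, 1); any affine frame gives the same invariant.
1. K lies on line QS with QK:KS = 5:2 ⇒ K = (5/7, 0)
2. H lies on line KB with KH:HB = -2:5 ⇒ H = (25/21, -2/3)
3. P is where the line through H parallel to SB meets line QS ⇒ P = (11/21, 0)
through P parallel to QB: direction (0, 1); meets HQ at M = (11/21, -22/75)
M = H + t·(Q−H) with t = 14/25

t = 14/25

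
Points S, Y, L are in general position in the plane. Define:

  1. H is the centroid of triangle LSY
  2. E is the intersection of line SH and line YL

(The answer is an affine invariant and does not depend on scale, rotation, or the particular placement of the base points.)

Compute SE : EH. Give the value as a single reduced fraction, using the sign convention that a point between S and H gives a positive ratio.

SE:EH = -3

Assign S = (0, 0), Y = (1, 0), L = (0, 1) — the answer is frame-independent, so this choice is without loss of generality.
1. H is the centroid of triangle LSY ⇒ H = (1/3, 1/3)
2. E is the intersection of line SH and line YL ⇒ E = (1/2, 1/2)
E = S + t·(H−S) with t = 3/2, so SE:EH = t:(1−t) = 3/2:-1/2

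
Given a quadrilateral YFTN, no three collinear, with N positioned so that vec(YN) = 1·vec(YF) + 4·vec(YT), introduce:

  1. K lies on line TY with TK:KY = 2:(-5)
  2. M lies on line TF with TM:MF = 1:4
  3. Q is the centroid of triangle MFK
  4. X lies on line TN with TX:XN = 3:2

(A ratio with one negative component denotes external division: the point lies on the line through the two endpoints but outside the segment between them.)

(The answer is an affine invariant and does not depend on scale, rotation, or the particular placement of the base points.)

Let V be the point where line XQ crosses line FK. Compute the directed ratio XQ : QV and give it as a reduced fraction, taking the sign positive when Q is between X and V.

Assign Y = (0, 0), F = (1, 0), T = (0, 1), N = (1, 4) — the answer is frame-independent, so this choice is without loss of generality.
1. K lies on line TY with TK:KY = 2:(-5) ⇒ K = (0, 5/3)
2. M lies on line TF with TM:MF = 1:4 ⇒ M = (1/5, 4/5)
3. Q is the centroid of triangle MFK ⇒ Q = (2/5, 37/45)
4. X lies on line TN with TX:XN = 3:2 ⇒ X = (3/5, 14/5)
line XQ meets FK at V = (27/65, 38/39)
Q = X + t·(V−X) with t = 13/12, so XQ:QV = 13/12:-1/12

XQ:QV = -13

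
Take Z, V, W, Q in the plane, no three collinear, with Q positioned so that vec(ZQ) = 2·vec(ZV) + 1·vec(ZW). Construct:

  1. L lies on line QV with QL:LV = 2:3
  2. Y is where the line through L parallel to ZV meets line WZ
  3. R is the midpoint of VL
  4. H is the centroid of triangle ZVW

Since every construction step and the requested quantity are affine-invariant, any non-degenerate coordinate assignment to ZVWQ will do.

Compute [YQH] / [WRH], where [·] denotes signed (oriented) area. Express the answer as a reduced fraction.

Choose coordinates Z = (0, 0), V = (1, 0), W = (0, 1), Q = (2, 1).
1. L lies on line QV with QL:LV = 2:3 ⇒ L = (8/5, 3/5)
2. Y is where the line through L parallel to ZV meets line WZ ⇒ Y = (0, 3/5)
3. R is the midpoint of VL ⇒ R = (13/10, 3/10)
4. H is the centroid of triangle ZVW ⇒ H = (1/3, 1/3)
2·[YQH] = -2/3, 2·[WRH] = -19/30
[YQH]:[WRH] = -2/3:-19/30 = 20/19

[YQH]:[WRH] = 20/19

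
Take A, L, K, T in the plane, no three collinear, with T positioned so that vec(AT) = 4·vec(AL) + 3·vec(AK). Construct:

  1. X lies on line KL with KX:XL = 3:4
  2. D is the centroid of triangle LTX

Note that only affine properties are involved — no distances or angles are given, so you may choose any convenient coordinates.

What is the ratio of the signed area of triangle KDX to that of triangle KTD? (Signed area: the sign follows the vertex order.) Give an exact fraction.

[KDX]:[KTD] = 3/10

Choose coordinates A = (0, 0), L = (1, 0), K = (0, 1), T = (4, 3).
1. X lies on line KL with KX:XL = 3:4 ⇒ X = (3/7, 4/7)
2. D is the centroid of triangle LTX ⇒ D = (38/21, 25/21)
2·[KDX] = -6/7, 2·[KTD] = -20/7
[KDX]:[KTD] = -6/7:-20/7 = 3/10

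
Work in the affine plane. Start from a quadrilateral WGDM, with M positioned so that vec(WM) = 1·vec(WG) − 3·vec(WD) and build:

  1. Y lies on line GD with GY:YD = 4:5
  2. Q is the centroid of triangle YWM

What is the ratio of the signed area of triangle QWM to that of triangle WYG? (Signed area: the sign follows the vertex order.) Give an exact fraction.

[QWM]:[WYG] = -19/12

Set W = (0, 0), G = (1, 0), D = (0, 1), M = (1, -3); any affine frame gives the same invariant.
1. Y lies on line GD with GY:YD = 4:5 ⇒ Y = (5/9, 4/9)
2. Q is the centroid of triangle YWM ⇒ Q = (14/27, -23/27)
2·[QWM] = 19/27, 2·[WYG] = -4/9
[QWM]:[WYG] = 19/27:-4/9 = -19/12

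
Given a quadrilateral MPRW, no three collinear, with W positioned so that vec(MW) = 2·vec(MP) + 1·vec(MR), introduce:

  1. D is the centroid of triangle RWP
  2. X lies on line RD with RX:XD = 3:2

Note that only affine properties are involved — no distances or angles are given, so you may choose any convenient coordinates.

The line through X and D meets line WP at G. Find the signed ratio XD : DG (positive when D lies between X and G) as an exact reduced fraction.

Choose coordinates M = (0, 0), P = (1, 0), R = (0, 1), W = (2, 1).
1. D is the centroid of triangle RWP ⇒ D = (1, 2/3)
2. X lies on line RD with RX:XD = 3:2 ⇒ X = (3/5, 4/5)
line XD meets WP at G = (3/2, 1/2)
D = X + t·(G−X) with t = 4/9, so XD:DG = 4/9:5/9

XD:DG = 4/5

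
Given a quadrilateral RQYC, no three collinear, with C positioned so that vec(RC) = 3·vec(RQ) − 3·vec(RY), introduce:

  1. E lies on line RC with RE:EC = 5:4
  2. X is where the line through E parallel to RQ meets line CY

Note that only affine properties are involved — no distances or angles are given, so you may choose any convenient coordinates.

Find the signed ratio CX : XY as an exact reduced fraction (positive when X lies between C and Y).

Set R = (0, 0), Q = (1, 0), Y = (0, 1), C = (3, -3); any affine frame gives the same invariant.
1. E lies on line RC with RE:EC = 5:4 ⇒ E = (5/3, -5/3)
2. X is where the line through E parallel to RQ meets line CY ⇒ X = (2, -5/3)
X = C + t·(Y−C) with t = 1/3, so CX:XY = t:(1−t) = 1/3:2/3

CX:XY = 1/2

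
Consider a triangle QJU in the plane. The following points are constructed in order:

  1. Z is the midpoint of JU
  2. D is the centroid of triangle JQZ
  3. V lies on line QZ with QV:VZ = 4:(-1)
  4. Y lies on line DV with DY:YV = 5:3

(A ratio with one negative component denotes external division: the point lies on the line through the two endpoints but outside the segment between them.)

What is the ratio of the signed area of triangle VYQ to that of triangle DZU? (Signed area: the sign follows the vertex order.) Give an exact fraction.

Work in coordinates with Q = (0, 0), J = (1, 0), U = (0, 1).
1. Z is the midpoint of JU ⇒ Z = (1/2, 1/2)
2. D is the centroid of triangle JQZ ⇒ D = (1/2, 1/6)
3. V lies on line QZ with QV:VZ = 4:(-1) ⇒ V = (2/3, 2/3)
4. Y lies on line DV with DY:YV = 5:3 ⇒ Y = (29/48, 23/48)
2·[VYQ] = -1/12, 2·[DZU] = 1/6
[VYQ]:[DZU] = -1/12:1/6 = -1/2

[VYQ]:[DZU] = -1/2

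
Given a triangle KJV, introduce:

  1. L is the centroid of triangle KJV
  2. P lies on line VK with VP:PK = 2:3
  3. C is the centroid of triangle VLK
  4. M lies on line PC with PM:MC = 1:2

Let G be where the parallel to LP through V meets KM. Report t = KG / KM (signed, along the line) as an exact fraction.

t = 45/26

Set K = (0, 0), J = (1, 0), V = (0, 1); any affine frame gives the same invariant.
1. L is the centroid of triangle KJV ⇒ L = (1/3, 1/3)
2. P lies on line VK with VP:PK = 2:3 ⇒ P = (0, 3/5)
3. C is the centroid of triangle VLK ⇒ C = (1/9, 4/9)
4. M lies on line PC with PM:MC = 1:2 ⇒ M = (1/27, 74/135)
through V parallel to LP: direction (-1/3, 4/15); meets KM at G = (5/78, 37/39)
G = K + t·(M−K) with t = 45/26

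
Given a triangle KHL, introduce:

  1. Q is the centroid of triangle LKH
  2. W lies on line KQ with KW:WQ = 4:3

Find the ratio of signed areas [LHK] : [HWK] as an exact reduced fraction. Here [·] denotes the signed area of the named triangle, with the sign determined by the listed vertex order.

Set K = (0, 0), H = (1, 0), L = (0, 1); any affine frame gives the same invariant.
1. Q is the centroid of triangle LKH ⇒ Q = (1/3, 1/3)
2. W lies on line KQ with KW:WQ = 4:3 ⇒ W = (4/21, 4/21)
2·[LHK] = -1, 2·[HWK] = 4/21
[LHK]:[HWK] = -1:4/21 = -21/4

[LHK]:[HWK] = -21/4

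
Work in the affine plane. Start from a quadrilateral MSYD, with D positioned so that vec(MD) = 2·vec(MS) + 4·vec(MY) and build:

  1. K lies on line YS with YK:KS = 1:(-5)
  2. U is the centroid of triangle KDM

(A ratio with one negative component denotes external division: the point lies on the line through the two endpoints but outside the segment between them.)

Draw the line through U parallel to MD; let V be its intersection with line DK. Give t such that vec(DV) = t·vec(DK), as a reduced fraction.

Set M = (0, 0), S = (1, 0), Y = (0, 1), D = (2, 4); any affine frame gives the same invariant.
1. K lies on line YS with YK:KS = 1:(-5) ⇒ K = (-1/4, 5/4)
2. U is the centroid of triangle KDM ⇒ U = (7/12, 7/4)
through U parallel to MD: direction (2, 4); meets DK at V = (5/4, 37/12)
V = D + t·(K−D) with t = 1/3

t = 1/3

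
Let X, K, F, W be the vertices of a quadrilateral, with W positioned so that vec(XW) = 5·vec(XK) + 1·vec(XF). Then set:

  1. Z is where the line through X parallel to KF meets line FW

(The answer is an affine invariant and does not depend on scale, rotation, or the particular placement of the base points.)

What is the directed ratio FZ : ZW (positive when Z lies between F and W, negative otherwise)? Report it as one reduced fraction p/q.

Assign X = (0, 0), K = (1, 0), F = (0, 1), W = (5, 1) — the answer is frame-independent, so this choice is without loss of generality.
1. Z is where the line through X parallel to KF meets line FW ⇒ Z = (-1, 1)
Z = F + t·(W−F) with t = -1/5, so FZ:ZW = t:(1−t) = -1/5:6/5

FZ:ZW = -1/6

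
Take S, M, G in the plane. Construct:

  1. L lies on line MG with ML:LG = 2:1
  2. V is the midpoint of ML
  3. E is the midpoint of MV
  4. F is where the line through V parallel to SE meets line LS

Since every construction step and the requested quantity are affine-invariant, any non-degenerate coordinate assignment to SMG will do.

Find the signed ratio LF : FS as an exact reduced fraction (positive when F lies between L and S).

Set S = (0, 0), M = (1, 0), G = (0, 1); any affine frame gives the same invariant.
1. L lies on line MG with ML:LG = 2:1 ⇒ L = (1/3, 2/3)
2. V is the midpoint of ML ⇒ V = (2/3, 1/3)
3. E is the midpoint of MV ⇒ E = (5/6, 1/6)
4. F is where the line through V parallel to SE meets line LS ⇒ F = (1/9, 2/9)
F = L + t·(S−L) with t = 2/3, so LF:FS = t:(1−t) = 2/3:1/3

LF:FS = 2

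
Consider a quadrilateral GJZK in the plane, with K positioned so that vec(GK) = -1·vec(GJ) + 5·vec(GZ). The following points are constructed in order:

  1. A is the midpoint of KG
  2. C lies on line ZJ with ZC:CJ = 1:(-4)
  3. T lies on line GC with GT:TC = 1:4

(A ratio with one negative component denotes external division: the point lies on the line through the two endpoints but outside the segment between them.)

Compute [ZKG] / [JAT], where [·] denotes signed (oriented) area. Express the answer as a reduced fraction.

[ZKG]:[JAT] = 15/34

Assign G = (0, 0), J = (1, 0), Z = (0, 1), K = (-1, 5) — the answer is frame-independent, so this choice is without loss of generality.
1. A is the midpoint of KG ⇒ A = (-1/2, 5/2)
2. C lies on line ZJ with ZC:CJ = 1:(-4) ⇒ C = (-1/3, 4/3)
3. T lies on line GC with GT:TC = 1:4 ⇒ T = (-1/15, 4/15)
2·[ZKG] = 1, 2·[JAT] = 34/15
[ZKG]:[JAT] = 1:34/15 = 15/34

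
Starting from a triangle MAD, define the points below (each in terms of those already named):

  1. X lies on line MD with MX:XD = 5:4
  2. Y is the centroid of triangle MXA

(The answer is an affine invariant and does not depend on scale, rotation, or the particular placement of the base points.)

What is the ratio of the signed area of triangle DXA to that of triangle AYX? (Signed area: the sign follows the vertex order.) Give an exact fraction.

[DXA]:[AYX] = -12/5

Choose coordinates M = (0, 0), A = (1, 0), D = (0, 1).
1. X lies on line MD with MX:XD = 5:4 ⇒ X = (0, 5/9)
2. Y is the centroid of triangle MXA ⇒ Y = (1/3, 5/27)
2·[DXA] = 4/9, 2·[AYX] = -5/27
[DXA]:[AYX] = 4/9:-5/27 = -12/5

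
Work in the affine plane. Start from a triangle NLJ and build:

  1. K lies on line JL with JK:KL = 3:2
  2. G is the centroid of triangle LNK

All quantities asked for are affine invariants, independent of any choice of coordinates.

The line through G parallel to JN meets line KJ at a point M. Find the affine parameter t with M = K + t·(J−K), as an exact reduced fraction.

t = 1/9

Choose coordinates N = (0, 0), L = (1, 0), J = (0, 1).
1. K lies on line JL with JK:KL = 3:2 ⇒ K = (3/5, 2/5)
2. G is the centroid of triangle LNK ⇒ G = (8/15, 2/15)
through G parallel to JN: direction (0, -1); meets KJ at M = (8/15, 7/15)
M = K + t·(J−K) with t = 1/9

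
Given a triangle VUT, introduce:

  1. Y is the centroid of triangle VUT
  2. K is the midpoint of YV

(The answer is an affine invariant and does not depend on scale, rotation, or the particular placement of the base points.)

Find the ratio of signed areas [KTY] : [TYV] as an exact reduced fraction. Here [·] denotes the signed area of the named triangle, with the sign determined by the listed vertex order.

Assign V = (0, 0), U = (1, 0), T = (0, 1) — the answer is frame-independent, so this choice is without loss of generality.
1. Y is the centroid of triangle VUT ⇒ Y = (1/3, 1/3)
2. K is the midpoint of YV ⇒ K = (1/6, 1/6)
2·[KTY] = -1/6, 2·[TYV] = -1/3
[KTY]:[TYV] = -1/6:-1/3 = 1/2

[KTY]:[TYV] = 1/2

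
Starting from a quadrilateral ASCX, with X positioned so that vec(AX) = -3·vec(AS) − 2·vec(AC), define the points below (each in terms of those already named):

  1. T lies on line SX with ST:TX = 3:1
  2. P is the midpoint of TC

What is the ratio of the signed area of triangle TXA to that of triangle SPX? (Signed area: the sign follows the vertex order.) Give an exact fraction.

Work in coordinates with A = (0, 0), S = (1, 0), C = (0, 1), X = (-3, -2).
1. T lies on line SX with ST:TX = 3:1 ⇒ T = (-2, -3/2)
2. P is the midpoint of TC ⇒ P = (-1, -1/4)
2·[TXA] = -1/2, 2·[SPX] = 3
[TXA]:[SPX] = -1/2:3 = -1/6

[TXA]:[SPX] = -1/6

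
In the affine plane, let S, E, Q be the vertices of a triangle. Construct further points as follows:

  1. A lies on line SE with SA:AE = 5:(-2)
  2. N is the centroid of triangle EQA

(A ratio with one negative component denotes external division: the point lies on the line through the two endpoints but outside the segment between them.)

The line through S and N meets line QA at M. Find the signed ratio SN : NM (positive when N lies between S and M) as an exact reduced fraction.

Assign S = (0, 0), E = (1, 0), Q = (0, 1) — the answer is frame-independent, so this choice is without loss of generality.
1. A lies on line SE with SA:AE = 5:(-2) ⇒ A = (5/3, 0)
2. N is the centroid of triangle EQA ⇒ N = (8/9, 1/3)
line SN meets QA at M = (40/39, 5/13)
N = S + t·(M−S) with t = 13/15, so SN:NM = 13/15:2/15

SN:NM = 13/2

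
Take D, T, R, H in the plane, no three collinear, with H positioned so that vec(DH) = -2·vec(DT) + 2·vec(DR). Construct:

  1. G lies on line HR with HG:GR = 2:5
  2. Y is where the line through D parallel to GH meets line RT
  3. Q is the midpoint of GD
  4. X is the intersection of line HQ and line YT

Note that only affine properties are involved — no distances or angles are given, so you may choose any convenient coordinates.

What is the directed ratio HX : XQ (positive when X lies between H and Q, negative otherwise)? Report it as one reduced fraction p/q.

Assign D = (0, 0), T = (1, 0), R = (0, 1), H = (-2, 2) — the answer is frame-independent, so this choice is without loss of generality.
1. G lies on line HR with HG:GR = 2:5 ⇒ G = (-10/7, 12/7)
2. Y is where the line through D parallel to GH meets line RT ⇒ Y = (2, -1)
3. Q is the midpoint of GD ⇒ Q = (-5/7, 6/7)
4. X is the intersection of line HQ and line YT ⇒ X = (7, -6)
X = H + t·(Q−H) with t = 7, so HX:XQ = t:(1−t) = 7:-6

HX:XQ = -7/6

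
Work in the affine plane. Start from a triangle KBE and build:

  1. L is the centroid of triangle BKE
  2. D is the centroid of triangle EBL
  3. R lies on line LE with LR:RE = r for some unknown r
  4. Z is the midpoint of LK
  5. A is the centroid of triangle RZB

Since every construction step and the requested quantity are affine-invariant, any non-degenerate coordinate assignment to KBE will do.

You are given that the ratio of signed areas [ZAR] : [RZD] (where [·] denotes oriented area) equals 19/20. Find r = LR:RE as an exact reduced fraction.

Work in coordinates with K = (0, 0), B = (1, 0), E = (0, 1).
1. L is the centroid of triangle BKE ⇒ L = (1/3, 1/3)
2. D is the centroid of triangle EBL ⇒ D = (4/9, 4/9)
3. With LR:RE = r, write λ = r/(r+1) so R = L + λ·(E−L); R is affine-linear in λ
4. Z is the midpoint of LK ⇒ Z = (1/6, 1/6)
5. A is the centroid of triangle RZB ⇒ A is an affine combination of earlier points and hence also affine-linear in λ
Every point depending on R is an affine combination of R and λ-independent points, so each such coordinate is linear in λ; the λ² term in each signed area is a multiple of (E−L)×(E−L) = 0, so 2·[ZAR] and 2·[RZD] are each linear in λ. Evaluating at λ=0 and λ=1:
  2·[ZAR] = 1/6·λ + 1/18,   2·[RZD] = 5/18·λ
So [ZAR]:[RZD] = (1/6·λ + 1/18) / (5/18·λ). Setting this equal to 19/20:
  1/6·λ + 1/18 = 19/20·(5/18·λ)  ⇒  λ = 4/7
Then r = λ/(1−λ) = (4/7)/(3/7) = 4/3. Check: with r = 4/3, R = (1/7, 5/7) and [ZAR]:[RZD] = 19/20 as required.

r = 4/3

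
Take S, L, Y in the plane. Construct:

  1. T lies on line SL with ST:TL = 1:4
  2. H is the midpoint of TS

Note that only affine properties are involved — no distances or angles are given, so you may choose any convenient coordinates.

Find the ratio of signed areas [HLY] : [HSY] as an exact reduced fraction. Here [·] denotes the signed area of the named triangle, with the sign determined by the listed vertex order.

Assign S = (0, 0), L = (1, 0), Y = (0, 1) — the answer is frame-independent, so this choice is without loss of generality.
1. T lies on line SL with ST:TL = 1:4 ⇒ T = (1/5, 0)
2. H is the midpoint of TS ⇒ H = (1/10, 0)
2·[HLY] = 9/10, 2·[HSY] = -1/10
[HLY]:[HSY] = 9/10:-1/10 = -9

[HLY]:[HSY] = -9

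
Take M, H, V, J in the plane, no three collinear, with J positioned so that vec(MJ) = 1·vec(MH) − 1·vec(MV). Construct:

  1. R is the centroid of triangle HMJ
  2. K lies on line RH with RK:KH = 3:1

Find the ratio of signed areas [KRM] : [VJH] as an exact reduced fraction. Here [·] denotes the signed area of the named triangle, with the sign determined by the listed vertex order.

Choose coordinates M = (0, 0), H = (1, 0), V = (0, 1), J = (1, -1).
1. R is the centroid of triangle HMJ ⇒ R = (2/3, -1/3)
2. K lies on line RH with RK:KH = 3:1 ⇒ K = (11/12, -1/12)
2·[KRM] = -1/4, 2·[VJH] = 1
[KRM]:[VJH] = -1/4:1 = -1/4

[KRM]:[VJH] = -1/4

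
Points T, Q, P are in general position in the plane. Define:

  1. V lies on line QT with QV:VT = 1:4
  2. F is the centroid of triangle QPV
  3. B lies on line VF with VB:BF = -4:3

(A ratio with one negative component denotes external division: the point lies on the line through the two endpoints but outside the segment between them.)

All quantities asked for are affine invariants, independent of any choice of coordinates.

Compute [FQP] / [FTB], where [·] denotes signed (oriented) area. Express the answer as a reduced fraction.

Choose coordinates T = (0, 0), Q = (1, 0), P = (0, 1).
1. V lies on line QT with QV:VT = 1:4 ⇒ V = (4/5, 0)
2. F is the centroid of triangle QPV ⇒ F = (3/5, 1/3)
3. B lies on line VF with VB:BF = -4:3 ⇒ B = (0, 4/3)
2·[FQP] = 1/15, 2·[FTB] = -4/5
[FQP]:[FTB] = 1/15:-4/5 = -1/12

[FQP]:[FTB] = -1/12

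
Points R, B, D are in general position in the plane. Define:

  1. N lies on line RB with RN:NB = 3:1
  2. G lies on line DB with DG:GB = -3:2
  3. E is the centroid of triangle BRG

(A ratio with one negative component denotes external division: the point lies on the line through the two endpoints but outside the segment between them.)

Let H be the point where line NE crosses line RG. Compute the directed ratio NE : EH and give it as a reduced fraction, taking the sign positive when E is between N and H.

Choose coordinates R = (0, 0), B = (1, 0), D = (0, 1).
1. N lies on line RB with RN:NB = 3:1 ⇒ N = (3/4, 0)
2. G lies on line DB with DG:GB = -3:2 ⇒ G = (3, -2)
3. E is the centroid of triangle BRG ⇒ E = (4/3, -2/3)
line NE meets RG at H = (9/5, -6/5)
E = N + t·(H−N) with t = 5/9, so NE:EH = 5/9:4/9

NE:EH = 5/4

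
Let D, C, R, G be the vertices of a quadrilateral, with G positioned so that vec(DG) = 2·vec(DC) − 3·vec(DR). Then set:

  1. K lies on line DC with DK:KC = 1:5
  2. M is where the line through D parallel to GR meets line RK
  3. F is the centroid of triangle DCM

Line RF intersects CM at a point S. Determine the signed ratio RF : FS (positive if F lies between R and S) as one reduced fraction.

Assign D = (0, 0), C = (1, 0), R = (0, 1), G = (2, -3) — the answer is frame-independent, so this choice is without loss of generality.
1. K lies on line DC with DK:KC = 1:5 ⇒ K = (1/6, 0)
2. M is where the line through D parallel to GR meets line RK ⇒ M = (1/4, -1/2)
3. F is the centroid of triangle DCM ⇒ F = (5/12, -1/6)
line RF meets CM at S = (25/52, -9/26)
F = R + t·(S−R) with t = 13/15, so RF:FS = 13/15:2/15

RF:FS = 13/2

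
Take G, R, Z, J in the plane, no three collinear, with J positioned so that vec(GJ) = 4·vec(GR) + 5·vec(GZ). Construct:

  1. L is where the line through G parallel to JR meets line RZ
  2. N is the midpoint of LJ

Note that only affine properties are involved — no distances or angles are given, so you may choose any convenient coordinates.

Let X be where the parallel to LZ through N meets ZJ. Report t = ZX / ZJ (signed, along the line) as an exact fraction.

t = 1/2

Work in coordinates with G = (0, 0), R = (1, 0), Z = (0, 1), J = (4, 5).
1. L is where the line through G parallel to JR meets line RZ ⇒ L = (3/8, 5/8)
2. N is the midpoint of LJ ⇒ N = (35/16, 45/16)
through N parallel to LZ: direction (-3/8, 3/8); meets ZJ at X = (2, 3)
X = Z + t·(J−Z) with t = 1/2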